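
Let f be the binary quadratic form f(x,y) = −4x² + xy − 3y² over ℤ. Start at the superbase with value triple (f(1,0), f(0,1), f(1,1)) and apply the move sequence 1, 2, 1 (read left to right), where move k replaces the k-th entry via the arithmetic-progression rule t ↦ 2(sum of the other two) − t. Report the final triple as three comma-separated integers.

start (-4,-3,-6) = (f(1,0),f(0,1),f(1,1))
replace slot 1: 2·((-3)+(-6)) − (-4) = -14 → (-14,-3,-6)
replace slot 2: 2·((-14)+(-6)) − (-3) = -37 → (-14,-37,-6)
replace slot 1: 2·((-37)+(-6)) − (-14) = -72 → (-72,-37,-6)

-72,-37,-6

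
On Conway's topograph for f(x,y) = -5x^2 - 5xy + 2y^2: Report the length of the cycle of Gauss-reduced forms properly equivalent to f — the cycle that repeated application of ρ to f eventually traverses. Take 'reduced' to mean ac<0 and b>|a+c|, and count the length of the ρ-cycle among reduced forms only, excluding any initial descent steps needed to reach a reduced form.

D = 65, ⌊√D⌋ = 8
descent: ρ → (2,5,-5)  [lands on river]
river: ρ → (-5,5,2)
river: ρ → (2,7,-2)
river: ρ → (-2,5,5)
river: ρ → (5,5,-2)
river: ρ → (-2,7,2)
ρ-cycle length = 6 (tail of 1 descent step not counted)

6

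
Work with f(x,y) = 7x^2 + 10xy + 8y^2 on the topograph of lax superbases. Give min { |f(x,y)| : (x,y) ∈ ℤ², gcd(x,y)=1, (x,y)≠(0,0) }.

translate: b→-4 (≡10 mod 14), so (7,10,8)→(7,-4,5)
flip: (7,-4,5)→(5,4,7)
reduced (well bottom): (5,4,7) with a≤c, −a<b≤a
well minimum = a = 5

5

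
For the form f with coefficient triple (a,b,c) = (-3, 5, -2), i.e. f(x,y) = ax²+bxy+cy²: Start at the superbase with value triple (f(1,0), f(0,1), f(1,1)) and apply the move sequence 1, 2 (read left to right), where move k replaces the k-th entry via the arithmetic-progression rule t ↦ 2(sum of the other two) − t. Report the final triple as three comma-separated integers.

start (-3,-2,0) = (f(1,0),f(0,1),f(1,1))
replace slot 1: 2·((-2)+0) − (-3) = -1 → (-1,-2,0)
replace slot 2: 2·((-1)+0) − (-2) = 0 → (-1,0,0)

-1,0,0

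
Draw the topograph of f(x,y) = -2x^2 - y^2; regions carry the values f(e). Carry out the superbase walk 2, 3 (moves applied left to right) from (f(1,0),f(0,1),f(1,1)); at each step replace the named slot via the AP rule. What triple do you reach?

start (-2,-1,-3) = (f(1,0),f(0,1),f(1,1))
replace slot 2: 2·((-2)+(-3)) − (-1) = -9 → (-2,-9,-3)
replace slot 3: 2·((-2)+(-9)) − (-3) = -19 → (-2,-9,-19)

-2,-9,-19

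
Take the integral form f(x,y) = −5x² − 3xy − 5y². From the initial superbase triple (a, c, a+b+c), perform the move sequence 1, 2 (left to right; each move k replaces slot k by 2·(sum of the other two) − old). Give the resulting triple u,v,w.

start (-5,-5,-13) = (f(1,0),f(0,1),f(1,1))
replace slot 1: 2·((-5)+(-13)) − (-5) = -31 → (-31,-5,-13)
replace slot 2: 2·((-31)+(-13)) − (-5) = -83 → (-31,-83,-13)

-31,-83,-13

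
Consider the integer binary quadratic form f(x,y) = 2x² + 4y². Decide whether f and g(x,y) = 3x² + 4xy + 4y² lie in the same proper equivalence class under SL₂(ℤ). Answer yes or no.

D₁ = -32, D₂ = -32
f: reduced (well bottom): (2,0,4) with a≤c, −a<b≤a
g: translate: b→-2 (≡4 mod 6), so (3,4,4)→(3,-2,3)
g: flip: (3,-2,3)→(3,2,3)
g: reduced (well bottom): (3,2,3) with a≤c, −a<b≤a
reduced forms (2, 0, 4) vs (3, 2, 3) ⇒ inequivalent

no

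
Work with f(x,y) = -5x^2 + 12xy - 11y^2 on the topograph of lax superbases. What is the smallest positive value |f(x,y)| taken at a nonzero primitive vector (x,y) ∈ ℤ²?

translate: b→-2 (≡-12 mod 10), so (5,-12,11)→(5,-2,4)
flip: (5,-2,4)→(4,2,5)
reduced (well bottom): (4,2,5) with a≤c, −a<b≤a
well minimum |f| = |-4| = 4 (negative-definite)

4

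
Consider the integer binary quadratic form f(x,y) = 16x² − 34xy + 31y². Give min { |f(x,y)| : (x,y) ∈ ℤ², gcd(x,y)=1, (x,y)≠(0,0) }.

translate: b→-2 (≡-34 mod 32), so (16,-34,31)→(16,-2,13)
flip: (16,-2,13)→(13,2,16)
reduced (well bottom): (13,2,16) with a≤c, −a<b≤a
well minimum = a = 13

13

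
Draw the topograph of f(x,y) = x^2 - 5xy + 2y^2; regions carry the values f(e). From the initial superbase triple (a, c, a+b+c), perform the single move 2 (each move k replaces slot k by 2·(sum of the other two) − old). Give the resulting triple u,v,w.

start (1,2,-2) = (f(1,0),f(0,1),f(1,1))
replace slot 2: 2·(1+(-2)) − 2 = -4 → (1,-4,-2)

1,-4,-2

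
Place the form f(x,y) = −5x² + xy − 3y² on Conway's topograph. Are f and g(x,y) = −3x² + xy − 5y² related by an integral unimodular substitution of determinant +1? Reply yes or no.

D₁ = -59, D₂ = -59
f is negative-definite; reduce −f:
−f: flip: (5,-1,3)→(3,1,5)
−f: reduced (well bottom): (3,1,5) with a≤c, −a<b≤a
flip sign back: reduced form of f is (-3,-1,-5)
g is negative-definite; reduce −g:
−g: reduced (well bottom): (3,-1,5) with a≤c, −a<b≤a
flip sign back: reduced form of g is (-3,1,-5)
reduced forms (-3, -1, -5) vs (-3, 1, -5) ⇒ inequivalent

no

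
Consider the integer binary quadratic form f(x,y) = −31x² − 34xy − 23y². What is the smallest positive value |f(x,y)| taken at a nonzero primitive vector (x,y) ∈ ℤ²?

translate: b→-28 (≡34 mod 62), so (31,34,23)→(31,-28,20)
flip: (31,-28,20)→(20,28,31)
translate: b→-12 (≡28 mod 40), so (20,28,31)→(20,-12,23)
reduced (well bottom): (20,-12,23) with a≤c, −a<b≤a
well minimum |f| = |-20| = 20 (negative-definite)

20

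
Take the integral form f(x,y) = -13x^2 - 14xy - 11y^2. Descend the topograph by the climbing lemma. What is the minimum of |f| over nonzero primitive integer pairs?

translate: b→-12 (≡14 mod 26), so (13,14,11)→(13,-12,10)
flip: (13,-12,10)→(10,12,13)
translate: b→-8 (≡12 mod 20), so (10,12,13)→(10,-8,11)
reduced (well bottom): (10,-8,11) with a≤c, −a<b≤a
well minimum |f| = |-10| = 10 (negative-definite)

10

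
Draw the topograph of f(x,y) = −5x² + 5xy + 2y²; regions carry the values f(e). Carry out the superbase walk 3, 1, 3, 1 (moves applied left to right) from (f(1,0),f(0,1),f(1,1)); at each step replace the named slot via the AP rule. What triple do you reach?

start (-5,2,2) = (f(1,0),f(0,1),f(1,1))
replace slot 3: 2·((-5)+2) − 2 = -8 → (-5,2,-8)
replace slot 1: 2·(2+(-8)) − (-5) = -7 → (-7,2,-8)
replace slot 3: 2·((-7)+2) − (-8) = -2 → (-7,2,-2)
replace slot 1: 2·(2+(-2)) − (-7) = 7 → (7,2,-2)

7,2,-2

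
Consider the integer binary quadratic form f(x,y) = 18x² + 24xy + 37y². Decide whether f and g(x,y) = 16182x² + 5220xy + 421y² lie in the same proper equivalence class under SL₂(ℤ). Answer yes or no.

D₁ = -2088, D₂ = -2088
f: translate: b→-12 (≡24 mod 36), so (18,24,37)→(18,-12,31)
f: reduced (well bottom): (18,-12,31) with a≤c, −a<b≤a
g: flip: (16182,5220,421)→(421,-5220,16182)
g: translate: b→-168 (≡-5220 mod 842), so (421,-5220,16182)→(421,-168,18)
g: flip: (421,-168,18)→(18,168,421)
g: translate: b→-12 (≡168 mod 36), so (18,168,421)→(18,-12,31)
g: reduced (well bottom): (18,-12,31) with a≤c, −a<b≤a
reduced forms (18, -12, 31) vs (18, -12, 31) ⇒ equivalent

yes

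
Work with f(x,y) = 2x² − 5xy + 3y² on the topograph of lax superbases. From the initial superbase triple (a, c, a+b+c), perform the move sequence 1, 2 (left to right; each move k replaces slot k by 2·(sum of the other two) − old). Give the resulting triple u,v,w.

start (2,3,0) = (f(1,0),f(0,1),f(1,1))
replace slot 1: 2·(3+0) − 2 = 4 → (4,3,0)
replace slot 2: 2·(4+0) − 3 = 5 → (4,5,0)

4,5,0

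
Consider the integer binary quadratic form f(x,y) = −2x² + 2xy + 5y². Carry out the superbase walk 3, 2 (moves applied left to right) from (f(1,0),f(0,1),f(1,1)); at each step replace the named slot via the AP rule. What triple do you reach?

start (-2,5,5) = (f(1,0),f(0,1),f(1,1))
replace slot 3: 2·((-2)+5) − 5 = 1 → (-2,5,1)
replace slot 2: 2·((-2)+1) − 5 = -7 → (-2,-7,1)

-2,-7,1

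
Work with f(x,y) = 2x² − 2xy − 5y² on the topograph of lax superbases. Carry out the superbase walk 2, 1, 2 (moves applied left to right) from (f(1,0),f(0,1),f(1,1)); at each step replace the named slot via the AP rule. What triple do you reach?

start (2,-5,-5) = (f(1,0),f(0,1),f(1,1))
replace slot 2: 2·(2+(-5)) − (-5) = -1 → (2,-1,-5)
replace slot 1: 2·((-1)+(-5)) − 2 = -14 → (-14,-1,-5)
replace slot 2: 2·((-14)+(-5)) − (-1) = -37 → (-14,-37,-5)

-14,-37,-5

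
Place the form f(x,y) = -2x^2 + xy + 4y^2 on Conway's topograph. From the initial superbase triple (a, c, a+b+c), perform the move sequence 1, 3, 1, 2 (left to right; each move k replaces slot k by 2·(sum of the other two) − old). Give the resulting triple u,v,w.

start (-2,4,3) = (f(1,0),f(0,1),f(1,1))
replace slot 1: 2·(4+3) − (-2) = 16 → (16,4,3)
replace slot 3: 2·(16+4) − 3 = 37 → (16,4,37)
replace slot 1: 2·(4+37) − 16 = 66 → (66,4,37)
replace slot 2: 2·(66+37) − 4 = 202 → (66,202,37)

66,202,37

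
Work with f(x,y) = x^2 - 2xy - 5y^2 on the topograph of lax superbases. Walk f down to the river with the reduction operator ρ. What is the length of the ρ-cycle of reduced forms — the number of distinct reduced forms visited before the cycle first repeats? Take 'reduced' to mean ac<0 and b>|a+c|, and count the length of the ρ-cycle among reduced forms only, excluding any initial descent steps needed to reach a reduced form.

D = 24, ⌊√D⌋ = 4
descent: ρ → (-5,2,1)
descent: ρ → (1,4,-2)  [lands on river]
river: ρ → (-2,4,1)
ρ-cycle length = 2 (tail of 2 descent steps not counted)

2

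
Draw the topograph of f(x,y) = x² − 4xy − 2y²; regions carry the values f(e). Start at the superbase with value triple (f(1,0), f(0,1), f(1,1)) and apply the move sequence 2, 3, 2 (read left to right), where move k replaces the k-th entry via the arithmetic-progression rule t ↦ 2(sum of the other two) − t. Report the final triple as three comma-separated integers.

start (1,-2,-5) = (f(1,0),f(0,1),f(1,1))
replace slot 2: 2·(1+(-5)) − (-2) = -6 → (1,-6,-5)
replace slot 3: 2·(1+(-6)) − (-5) = -5 → (1,-6,-5)
replace slot 2: 2·(1+(-5)) − (-6) = -2 → (1,-2,-5)

1,-2,-5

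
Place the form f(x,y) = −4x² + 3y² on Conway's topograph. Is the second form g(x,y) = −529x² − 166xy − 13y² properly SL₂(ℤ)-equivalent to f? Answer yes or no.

D₁ = 48, D₂ = 48
river cycle of f (length 2): (3, 6, -1), (-1, 6, 3)
river cycle of g (length 2): (-1, 6, 3), (3, 6, -1)
cycles coincide ⇒ equivalent

yes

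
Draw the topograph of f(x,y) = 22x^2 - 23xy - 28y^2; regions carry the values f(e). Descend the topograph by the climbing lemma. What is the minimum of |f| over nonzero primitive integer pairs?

descent: ρ → (-28,23,22)  [lands on river]
river: ρ → (22,21,-29)
river: ρ → (-29,37,14)
river: ρ → (14,47,-14)
river: ρ → (-14,37,29)
river: ρ → (29,21,-22)
river: ρ → (-22,23,28)
river: ρ → (28,33,-17)
river: ρ → (-17,35,26)
river: ρ → (26,17,-26)
river: ρ → (-26,35,17)
river: ρ → (17,33,-28)
closes: descent 1, river 12
min |a| on river = 14

14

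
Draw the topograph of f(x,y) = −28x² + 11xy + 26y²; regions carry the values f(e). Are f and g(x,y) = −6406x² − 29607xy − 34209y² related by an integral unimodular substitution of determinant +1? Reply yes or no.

D₁ = 3033, D₂ = 3033
river cycle of f (length 38): (26, 41, -13), (-13, 37, 32), (32, 27, -18), (-18, 45, 14), (14, 39, -27), (-27, 15, 26), (26, 37, -16), (-16, 27, 36), (36, 45, -7), (-7, 53, 8), … (28 more)
river cycle of g (length 38): (-28, 11, 26), (26, 41, -13), (-13, 37, 32), (32, 27, -18), (-18, 45, 14), (14, 39, -27), (-27, 15, 26), (26, 37, -16), (-16, 27, 36), (36, 45, -7), … (28 more)
cycles coincide ⇒ equivalent

yes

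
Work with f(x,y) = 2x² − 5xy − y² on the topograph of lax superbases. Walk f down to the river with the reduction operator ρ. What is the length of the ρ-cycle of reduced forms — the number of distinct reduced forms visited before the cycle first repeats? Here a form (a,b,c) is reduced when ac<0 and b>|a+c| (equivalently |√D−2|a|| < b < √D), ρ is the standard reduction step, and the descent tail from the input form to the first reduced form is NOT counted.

D = 33, ⌊√D⌋ = 5
descent: ρ → (-1,5,2)  [lands on river]
river: ρ → (2,3,-3)
river: ρ → (-3,3,2)
river: ρ → (2,5,-1)
ρ-cycle length = 4 (tail of 1 descent step not counted)

4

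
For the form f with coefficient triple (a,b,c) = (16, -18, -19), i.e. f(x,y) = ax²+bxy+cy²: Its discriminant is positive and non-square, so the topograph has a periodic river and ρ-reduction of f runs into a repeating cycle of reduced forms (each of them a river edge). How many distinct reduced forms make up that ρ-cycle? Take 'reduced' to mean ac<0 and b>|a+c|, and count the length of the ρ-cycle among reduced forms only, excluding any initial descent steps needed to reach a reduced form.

D = 1540, ⌊√D⌋ = 39
descent: ρ → (-19,18,16)  [lands on river]
river: ρ → (16,14,-21)
river: ρ → (-21,28,9)
river: ρ → (9,26,-24)
river: ρ → (-24,22,11)
river: ρ → (11,22,-24)
river: ρ → (-24,26,9)
river: ρ → (9,28,-21)
river: ρ → (-21,14,16)
river: ρ → (16,18,-19)
river: ρ → (-19,20,15)
river: ρ → (15,10,-24)
river: ρ → (-24,38,1)
river: ρ → (1,38,-24)
river: ρ → (-24,10,15)
river: ρ → (15,20,-19)
ρ-cycle length = 16 (tail of 1 descent step not counted)

16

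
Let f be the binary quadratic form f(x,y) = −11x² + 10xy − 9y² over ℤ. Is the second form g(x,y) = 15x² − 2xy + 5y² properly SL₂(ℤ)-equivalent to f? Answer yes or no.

D₁ = -296, D₂ = -296
f is negative-definite; reduce −f:
−f: flip: (11,-10,9)→(9,10,11)
−f: translate: b→-8 (≡10 mod 18), so (9,10,11)→(9,-8,10)
−f: reduced (well bottom): (9,-8,10) with a≤c, −a<b≤a
flip sign back: reduced form of f is (-9,8,-10)
g: flip: (15,-2,5)→(5,2,15)
g: reduced (well bottom): (5,2,15) with a≤c, −a<b≤a
reduced forms (-9, 8, -10) vs (5, 2, 15) ⇒ inequivalent

no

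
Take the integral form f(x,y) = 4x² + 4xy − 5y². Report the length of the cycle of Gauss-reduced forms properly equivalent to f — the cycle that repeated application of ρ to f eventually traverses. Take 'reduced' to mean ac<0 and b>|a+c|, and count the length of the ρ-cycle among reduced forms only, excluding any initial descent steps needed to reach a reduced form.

D = 96, ⌊√D⌋ = 9
river: ρ → (-5,6,3)
river: ρ → (3,6,-5)
river: ρ → (-5,4,4)
river: ρ → (4,4,-5)
ρ-cycle length = 4 (tail of 0 descent steps not counted)

4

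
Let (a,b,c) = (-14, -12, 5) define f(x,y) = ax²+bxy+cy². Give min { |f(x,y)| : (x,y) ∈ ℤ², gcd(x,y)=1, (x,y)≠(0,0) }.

descent: ρ → (5,12,-14)  [lands on river]
river: ρ → (-14,16,3)
river: ρ → (3,20,-2)
river: ρ → (-2,20,3)
river: ρ → (3,16,-14)
river: ρ → (-14,12,5)
river: ρ → (5,18,-5)
river: ρ → (-5,12,14)
river: ρ → (14,16,-3)
river: ρ → (-3,20,2)
river: ρ → (2,20,-3)
river: ρ → (-3,16,14)
river: ρ → (14,12,-5)
river: ρ → (-5,18,5)
closes: descent 1, river 14
min |a| on river = 2

2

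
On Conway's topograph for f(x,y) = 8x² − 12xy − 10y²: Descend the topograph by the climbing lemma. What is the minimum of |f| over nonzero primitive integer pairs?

descent: ρ → (-10,12,8)  [lands on river]
river: ρ → (8,20,-2)
river: ρ → (-2,20,8)
river: ρ → (8,12,-10)
river: ρ → (-10,8,10)
river: ρ → (10,12,-8)
river: ρ → (-8,20,2)
river: ρ → (2,20,-8)
river: ρ → (-8,12,10)
river: ρ → (10,8,-10)
closes: descent 1, river 10
min |a| on river = 2

2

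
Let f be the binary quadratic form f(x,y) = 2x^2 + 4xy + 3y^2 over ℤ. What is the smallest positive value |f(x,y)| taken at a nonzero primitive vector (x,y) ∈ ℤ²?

translate: b→0 (≡4 mod 4), so (2,4,3)→(2,0,1)
flip: (2,0,1)→(1,0,2)
reduced (well bottom): (1,0,2) with a≤c, −a<b≤a
well minimum = a = 1

1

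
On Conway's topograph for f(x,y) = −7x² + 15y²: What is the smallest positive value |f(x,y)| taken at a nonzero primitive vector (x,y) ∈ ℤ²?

descent: ρ → (15,0,-7)
descent: ρ → (-7,14,8)  [lands on river]
river: ρ → (8,18,-3)
river: ρ → (-3,18,8)
river: ρ → (8,14,-7)
closes: descent 2, river 4
min |a| on river = 3

3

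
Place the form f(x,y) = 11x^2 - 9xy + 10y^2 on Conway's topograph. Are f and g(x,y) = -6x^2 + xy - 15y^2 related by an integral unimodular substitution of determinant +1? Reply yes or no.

D₁ = -359, D₂ = -359
f: flip: (11,-9,10)→(10,9,11)
f: reduced (well bottom): (10,9,11) with a≤c, −a<b≤a
g is negative-definite; reduce −g:
−g: reduced (well bottom): (6,-1,15) with a≤c, −a<b≤a
flip sign back: reduced form of g is (-6,1,-15)
reduced forms (10, 9, 11) vs (-6, 1, -15) ⇒ inequivalent

no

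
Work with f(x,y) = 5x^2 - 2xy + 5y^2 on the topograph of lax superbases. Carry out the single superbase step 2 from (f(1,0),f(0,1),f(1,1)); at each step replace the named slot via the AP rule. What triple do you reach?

start (5,5,8) = (f(1,0),f(0,1),f(1,1))
replace slot 2: 2·(5+8) − 5 = 21 → (5,21,8)

5,21,8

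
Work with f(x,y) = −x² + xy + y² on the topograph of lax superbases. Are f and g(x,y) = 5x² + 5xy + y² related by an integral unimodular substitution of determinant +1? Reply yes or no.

D₁ = 5, D₂ = 5
river cycle of f (length 2): (1, 1, -1), (-1, 1, 1)
river cycle of g (length 2): (1, 1, -1), (-1, 1, 1)
cycles coincide ⇒ equivalent

yes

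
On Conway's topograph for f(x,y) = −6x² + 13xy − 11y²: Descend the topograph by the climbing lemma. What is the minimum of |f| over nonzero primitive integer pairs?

translate: b→-1 (≡-13 mod 12), so (6,-13,11)→(6,-1,4)
flip: (6,-1,4)→(4,1,6)
reduced (well bottom): (4,1,6) with a≤c, −a<b≤a
well minimum |f| = |-4| = 4 (negative-definite)

4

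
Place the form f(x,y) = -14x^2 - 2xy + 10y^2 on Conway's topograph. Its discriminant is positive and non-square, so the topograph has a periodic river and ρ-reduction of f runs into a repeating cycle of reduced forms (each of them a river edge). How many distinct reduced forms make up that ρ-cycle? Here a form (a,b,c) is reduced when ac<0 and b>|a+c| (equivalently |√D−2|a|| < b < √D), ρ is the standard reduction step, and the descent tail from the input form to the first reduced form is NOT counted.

D = 564, ⌊√D⌋ = 23
descent: ρ → (10,22,-2)  [lands on river]
river: ρ → (-2,22,10)
river: ρ → (10,18,-6)
river: ρ → (-6,18,10)
ρ-cycle length = 4 (tail of 1 descent step not counted)

4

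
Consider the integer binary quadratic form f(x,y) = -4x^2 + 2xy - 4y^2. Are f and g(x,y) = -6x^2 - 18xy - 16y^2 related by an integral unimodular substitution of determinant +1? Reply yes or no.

D₁ = -60, D₂ = -60
f is negative-definite; reduce −f:
−f: flip: (4,-2,4)→(4,2,4)
−f: reduced (well bottom): (4,2,4) with a≤c, −a<b≤a
flip sign back: reduced form of f is (-4,-2,-4)
g is negative-definite; reduce −g:
−g: translate: b→6 (≡18 mod 12), so (6,18,16)→(6,6,4)
−g: flip: (6,6,4)→(4,-6,6)
−g: translate: b→2 (≡-6 mod 8), so (4,-6,6)→(4,2,4)
−g: reduced (well bottom): (4,2,4) with a≤c, −a<b≤a
flip sign back: reduced form of g is (-4,-2,-4)
reduced forms (-4, -2, -4) vs (-4, -2, -4) ⇒ equivalent

yes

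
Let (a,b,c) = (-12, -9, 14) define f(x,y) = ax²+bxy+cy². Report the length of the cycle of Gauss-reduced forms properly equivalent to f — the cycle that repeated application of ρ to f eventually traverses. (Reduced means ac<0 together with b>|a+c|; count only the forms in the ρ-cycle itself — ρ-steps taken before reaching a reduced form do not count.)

D = 753, ⌊√D⌋ = 27
descent: ρ → (14,9,-12)  [lands on river]
river: ρ → (-12,15,11)
river: ρ → (11,7,-16)
river: ρ → (-16,25,2)
river: ρ → (2,27,-3)
river: ρ → (-3,27,2)
river: ρ → (2,25,-16)
river: ρ → (-16,7,11)
river: ρ → (11,15,-12)
river: ρ → (-12,9,14)
river: ρ → (14,19,-7)
river: ρ → (-7,23,8)
river: ρ → (8,25,-4)
river: ρ → (-4,23,14)
river: ρ → (14,5,-13)
river: ρ → (-13,21,6)
river: ρ → (6,27,-1)
river: ρ → (-1,27,6)
river: ρ → (6,21,-13)
river: ρ → (-13,5,14)
river: ρ → (14,23,-4)
river: ρ → (-4,25,8)
river: ρ → (8,23,-7)
river: ρ → (-7,19,14)
ρ-cycle length = 24 (tail of 1 descent step not counted)

24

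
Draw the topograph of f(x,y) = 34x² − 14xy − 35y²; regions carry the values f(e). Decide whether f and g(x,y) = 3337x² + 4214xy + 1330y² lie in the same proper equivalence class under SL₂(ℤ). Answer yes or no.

D₁ = 4956, D₂ = 4956
river cycle of f (length 6): (-35, 14, 34), (34, 54, -15), (-15, 66, 10), (10, 54, -51), (-51, 48, 13), (13, 56, -35)
river cycle of g (length 6): (34, 54, -15), (-15, 66, 10), (10, 54, -51), (-51, 48, 13), (13, 56, -35), (-35, 14, 34)
cycles coincide ⇒ equivalent

yes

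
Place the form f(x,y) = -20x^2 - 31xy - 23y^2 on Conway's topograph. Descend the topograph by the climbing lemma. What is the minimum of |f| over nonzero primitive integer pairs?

translate: b→-9 (≡31 mod 40), so (20,31,23)→(20,-9,12)
flip: (20,-9,12)→(12,9,20)
reduced (well bottom): (12,9,20) with a≤c, −a<b≤a
well minimum |f| = |-12| = 12 (negative-definite)

12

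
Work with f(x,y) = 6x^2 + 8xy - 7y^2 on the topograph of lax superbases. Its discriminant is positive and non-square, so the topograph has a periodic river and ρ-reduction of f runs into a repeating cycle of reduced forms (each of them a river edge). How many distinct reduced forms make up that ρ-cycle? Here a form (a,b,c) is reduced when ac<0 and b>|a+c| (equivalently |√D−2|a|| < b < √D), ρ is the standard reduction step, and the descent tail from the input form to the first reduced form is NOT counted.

D = 232, ⌊√D⌋ = 15
river: ρ → (-7,6,7)
river: ρ → (7,8,-6)
river: ρ → (-6,4,9)
river: ρ → (9,14,-1)
river: ρ → (-1,14,9)
river: ρ → (9,4,-6)
river: ρ → (-6,8,7)
river: ρ → (7,6,-7)
river: ρ → (-7,8,6)
river: ρ → (6,4,-9)
river: ρ → (-9,14,1)
river: ρ → (1,14,-9)
river: ρ → (-9,4,6)
river: ρ → (6,8,-7)
ρ-cycle length = 14 (tail of 0 descent steps not counted)

14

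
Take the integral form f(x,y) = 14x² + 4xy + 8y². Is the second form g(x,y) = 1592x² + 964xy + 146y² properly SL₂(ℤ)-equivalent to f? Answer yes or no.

D₁ = -432, D₂ = -432
f: flip: (14,4,8)→(8,-4,14)
f: reduced (well bottom): (8,-4,14) with a≤c, −a<b≤a
g: flip: (1592,964,146)→(146,-964,1592)
g: translate: b→-88 (≡-964 mod 292), so (146,-964,1592)→(146,-88,14)
g: flip: (146,-88,14)→(14,88,146)
g: translate: b→4 (≡88 mod 28), so (14,88,146)→(14,4,8)
g: flip: (14,4,8)→(8,-4,14)
g: reduced (well bottom): (8,-4,14) with a≤c, −a<b≤a
reduced forms (8, -4, 14) vs (8, -4, 14) ⇒ equivalent

yes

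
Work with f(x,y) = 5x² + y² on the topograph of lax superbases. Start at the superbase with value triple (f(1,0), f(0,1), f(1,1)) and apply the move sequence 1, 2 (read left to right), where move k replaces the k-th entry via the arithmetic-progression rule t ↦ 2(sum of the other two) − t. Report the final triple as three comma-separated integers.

start (5,1,6) = (f(1,0),f(0,1),f(1,1))
replace slot 1: 2·(1+6) − 5 = 9 → (9,1,6)
replace slot 2: 2·(9+6) − 1 = 29 → (9,29,6)

9,29,6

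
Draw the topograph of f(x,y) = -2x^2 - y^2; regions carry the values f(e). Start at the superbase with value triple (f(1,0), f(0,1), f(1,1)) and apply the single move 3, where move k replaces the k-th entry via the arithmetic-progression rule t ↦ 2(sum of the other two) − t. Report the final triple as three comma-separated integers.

start (-2,-1,-3) = (f(1,0),f(0,1),f(1,1))
replace slot 3: 2·((-2)+(-1)) − (-3) = -3 → (-2,-1,-3)

-2,-1,-3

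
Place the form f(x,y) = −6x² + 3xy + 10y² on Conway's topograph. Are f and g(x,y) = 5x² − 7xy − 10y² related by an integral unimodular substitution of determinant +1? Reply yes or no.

D₁ = 249, D₂ = 249
river cycle of f (length 16): (-6, 15, 1), (1, 15, -6), (-6, 9, 7), (7, 5, -8), (-8, 11, 4), (4, 13, -5), (-5, 7, 10), (10, 13, -2), (-2, 15, 3), (3, 15, -2), … (6 more)
river cycle of g (length 16): (-10, 7, 5), (5, 13, -4), (-4, 11, 8), (8, 5, -7), (-7, 9, 6), (6, 15, -1), (-1, 15, 6), (6, 9, -7), (-7, 5, 8), (8, 11, -4), … (6 more)
cycles differ ⇒ inequivalent

no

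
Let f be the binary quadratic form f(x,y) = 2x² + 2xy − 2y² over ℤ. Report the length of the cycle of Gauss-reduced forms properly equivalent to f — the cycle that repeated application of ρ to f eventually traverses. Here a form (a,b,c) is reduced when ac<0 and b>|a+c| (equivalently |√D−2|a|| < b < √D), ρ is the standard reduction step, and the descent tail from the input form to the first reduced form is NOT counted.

D = 20, ⌊√D⌋ = 4
river: ρ → (-2,2,2)
river: ρ → (2,2,-2)
ρ-cycle length = 2 (tail of 0 descent steps not counted)

2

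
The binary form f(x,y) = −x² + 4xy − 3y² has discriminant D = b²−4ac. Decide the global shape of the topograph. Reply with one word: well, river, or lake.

D = b²−4ac = 4² − 4·(-1)·(-3) = 4
D = 2² is a perfect square ⇒ form factors over ℤ ⇒ lakes

lake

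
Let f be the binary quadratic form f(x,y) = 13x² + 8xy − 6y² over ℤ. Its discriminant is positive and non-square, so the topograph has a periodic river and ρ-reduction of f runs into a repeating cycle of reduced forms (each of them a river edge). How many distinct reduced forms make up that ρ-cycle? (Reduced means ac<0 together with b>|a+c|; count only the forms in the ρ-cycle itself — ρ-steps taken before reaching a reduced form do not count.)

D = 376, ⌊√D⌋ = 19
river: ρ → (-6,16,5)
river: ρ → (5,14,-9)
river: ρ → (-9,4,10)
river: ρ → (10,16,-3)
river: ρ → (-3,14,15)
river: ρ → (15,16,-2)
river: ρ → (-2,16,15)
river: ρ → (15,14,-3)
river: ρ → (-3,16,10)
river: ρ → (10,4,-9)
river: ρ → (-9,14,5)
river: ρ → (5,16,-6)
river: ρ → (-6,8,13)
river: ρ → (13,18,-1)
river: ρ → (-1,18,13)
river: ρ → (13,8,-6)
ρ-cycle length = 16 (tail of 0 descent steps not counted)

16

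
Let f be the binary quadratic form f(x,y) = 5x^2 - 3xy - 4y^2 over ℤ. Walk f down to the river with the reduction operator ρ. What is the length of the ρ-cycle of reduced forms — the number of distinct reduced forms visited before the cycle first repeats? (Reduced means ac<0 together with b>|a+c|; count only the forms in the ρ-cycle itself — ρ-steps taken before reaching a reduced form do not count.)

D = 89, ⌊√D⌋ = 9
descent: ρ → (-4,3,5)  [lands on river]
river: ρ → (5,7,-2)
river: ρ → (-2,9,1)
river: ρ → (1,9,-2)
river: ρ → (-2,7,5)
river: ρ → (5,3,-4)
river: ρ → (-4,5,4)
river: ρ → (4,3,-5)
river: ρ → (-5,7,2)
river: ρ → (2,9,-1)
river: ρ → (-1,9,2)
river: ρ → (2,7,-5)
river: ρ → (-5,3,4)
river: ρ → (4,5,-4)
ρ-cycle length = 14 (tail of 1 descent step not counted)

14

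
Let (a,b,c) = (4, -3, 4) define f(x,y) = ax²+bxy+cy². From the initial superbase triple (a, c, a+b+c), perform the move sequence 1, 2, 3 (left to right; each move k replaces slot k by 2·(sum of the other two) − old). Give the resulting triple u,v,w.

start (4,4,5) = (f(1,0),f(0,1),f(1,1))
replace slot 1: 2·(4+5) − 4 = 14 → (14,4,5)
replace slot 2: 2·(14+5) − 4 = 34 → (14,34,5)
replace slot 3: 2·(14+34) − 5 = 91 → (14,34,91)

14,34,91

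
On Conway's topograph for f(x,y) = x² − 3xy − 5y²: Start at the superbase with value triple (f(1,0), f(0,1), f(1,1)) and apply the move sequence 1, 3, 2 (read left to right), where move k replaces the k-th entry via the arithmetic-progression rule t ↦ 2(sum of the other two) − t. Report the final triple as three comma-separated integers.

start (1,-5,-7) = (f(1,0),f(0,1),f(1,1))
replace slot 1: 2·((-5)+(-7)) − 1 = -25 → (-25,-5,-7)
replace slot 3: 2·((-25)+(-5)) − (-7) = -53 → (-25,-5,-53)
replace slot 2: 2·((-25)+(-53)) − (-5) = -151 → (-25,-151,-53)

-25,-151,-53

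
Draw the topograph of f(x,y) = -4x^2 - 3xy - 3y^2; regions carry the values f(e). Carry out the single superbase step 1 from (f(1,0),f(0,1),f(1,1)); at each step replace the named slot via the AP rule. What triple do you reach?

start (-4,-3,-10) = (f(1,0),f(0,1),f(1,1))
replace slot 1: 2·((-3)+(-10)) − (-4) = -22 → (-22,-3,-10)

-22,-3,-10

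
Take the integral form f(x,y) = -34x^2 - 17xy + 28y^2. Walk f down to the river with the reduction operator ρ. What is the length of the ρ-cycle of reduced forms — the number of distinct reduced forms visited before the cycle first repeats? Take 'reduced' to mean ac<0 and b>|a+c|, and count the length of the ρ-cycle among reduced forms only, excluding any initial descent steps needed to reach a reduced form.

D = 4097, ⌊√D⌋ = 64
descent: ρ → (28,17,-34)  [lands on river]
river: ρ → (-34,51,11)
river: ρ → (11,59,-14)
river: ρ → (-14,53,23)
river: ρ → (23,39,-28)
river: ρ → (-28,17,34)
river: ρ → (34,51,-11)
river: ρ → (-11,59,14)
river: ρ → (14,53,-23)
river: ρ → (-23,39,28)
ρ-cycle length = 10 (tail of 1 descent step not counted)

10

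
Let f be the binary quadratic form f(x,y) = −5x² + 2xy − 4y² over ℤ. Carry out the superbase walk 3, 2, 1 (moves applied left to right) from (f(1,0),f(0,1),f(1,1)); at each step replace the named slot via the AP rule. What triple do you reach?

start (-5,-4,-7) = (f(1,0),f(0,1),f(1,1))
replace slot 3: 2·((-5)+(-4)) − (-7) = -11 → (-5,-4,-11)
replace slot 2: 2·((-5)+(-11)) − (-4) = -28 → (-5,-28,-11)
replace slot 1: 2·((-28)+(-11)) − (-5) = -73 → (-73,-28,-11)

-73,-28,-11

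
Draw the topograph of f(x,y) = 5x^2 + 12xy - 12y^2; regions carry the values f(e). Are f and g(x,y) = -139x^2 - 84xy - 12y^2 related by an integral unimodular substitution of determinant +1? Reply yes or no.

D₁ = 384, D₂ = 384
river cycle of f (length 4): (-12, 12, 5), (5, 18, -3), (-3, 18, 5), (5, 12, -12)
river cycle of g (length 4): (-12, 12, 5), (5, 18, -3), (-3, 18, 5), (5, 12, -12)
cycles coincide ⇒ equivalent

yes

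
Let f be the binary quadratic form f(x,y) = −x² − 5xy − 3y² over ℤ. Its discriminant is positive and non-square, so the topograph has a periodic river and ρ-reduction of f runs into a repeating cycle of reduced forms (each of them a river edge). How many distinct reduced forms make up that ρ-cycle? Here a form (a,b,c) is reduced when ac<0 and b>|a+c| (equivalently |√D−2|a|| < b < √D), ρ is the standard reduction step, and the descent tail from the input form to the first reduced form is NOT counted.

D = 13, ⌊√D⌋ = 3
descent: ρ → (-3,-1,1)
descent: ρ → (1,3,-1)  [lands on river]
river: ρ → (-1,3,1)
ρ-cycle length = 2 (tail of 2 descent steps not counted)

2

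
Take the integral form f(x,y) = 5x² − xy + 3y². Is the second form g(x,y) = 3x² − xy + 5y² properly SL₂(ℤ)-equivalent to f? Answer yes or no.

D₁ = -59, D₂ = -59
f: flip: (5,-1,3)→(3,1,5)
f: reduced (well bottom): (3,1,5) with a≤c, −a<b≤a
g: reduced (well bottom): (3,-1,5) with a≤c, −a<b≤a
reduced forms (3, 1, 5) vs (3, -1, 5) ⇒ inequivalent

no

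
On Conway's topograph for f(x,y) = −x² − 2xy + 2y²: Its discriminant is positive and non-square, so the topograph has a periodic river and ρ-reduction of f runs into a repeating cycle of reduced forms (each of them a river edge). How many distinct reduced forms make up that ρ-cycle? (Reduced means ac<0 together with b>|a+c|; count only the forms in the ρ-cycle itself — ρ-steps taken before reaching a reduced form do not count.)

D = 12, ⌊√D⌋ = 3
descent: ρ → (2,2,-1)  [lands on river]
river: ρ → (-1,2,2)
ρ-cycle length = 2 (tail of 1 descent step not counted)

2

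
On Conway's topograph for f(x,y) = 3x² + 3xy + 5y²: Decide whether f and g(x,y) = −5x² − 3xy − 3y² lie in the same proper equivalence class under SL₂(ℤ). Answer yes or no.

D₁ = -51, D₂ = -51
f: reduced (well bottom): (3,3,5) with a≤c, −a<b≤a
g is negative-definite; reduce −g:
−g: flip: (5,3,3)→(3,-3,5)
−g: translate: b→3 (≡-3 mod 6), so (3,-3,5)→(3,3,5)
−g: reduced (well bottom): (3,3,5) with a≤c, −a<b≤a
flip sign back: reduced form of g is (-3,-3,-5)
reduced forms (3, 3, 5) vs (-3, -3, -5) ⇒ inequivalent

no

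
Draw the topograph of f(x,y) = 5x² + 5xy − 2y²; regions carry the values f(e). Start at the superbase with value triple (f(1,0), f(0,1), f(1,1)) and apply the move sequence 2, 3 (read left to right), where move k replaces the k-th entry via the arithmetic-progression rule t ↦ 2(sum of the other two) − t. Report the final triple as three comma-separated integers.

start (5,-2,8) = (f(1,0),f(0,1),f(1,1))
replace slot 2: 2·(5+8) − (-2) = 28 → (5,28,8)
replace slot 3: 2·(5+28) − 8 = 58 → (5,28,58)

5,28,58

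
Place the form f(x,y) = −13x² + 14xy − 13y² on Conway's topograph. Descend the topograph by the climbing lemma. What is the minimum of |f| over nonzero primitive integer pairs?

translate: b→12 (≡-14 mod 26), so (13,-14,13)→(13,12,12)
flip: (13,12,12)→(12,-12,13)
translate: b→12 (≡-12 mod 24), so (12,-12,13)→(12,12,13)
reduced (well bottom): (12,12,13) with a≤c, −a<b≤a
well minimum |f| = |-12| = 12 (negative-definite)

12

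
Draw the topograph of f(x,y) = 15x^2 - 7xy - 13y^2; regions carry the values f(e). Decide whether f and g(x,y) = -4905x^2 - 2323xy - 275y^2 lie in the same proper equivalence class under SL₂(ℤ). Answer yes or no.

D₁ = 829, D₂ = 829
river cycle of f (length 38): (-13, 7, 15), (15, 23, -5), (-5, 27, 5), (5, 23, -15), (-15, 7, 13), (13, 19, -9), (-9, 17, 15), (15, 13, -11), (-11, 9, 17), (17, 25, -3), … (28 more)
river cycle of g (length 38): (-13, 7, 15), (15, 23, -5), (-5, 27, 5), (5, 23, -15), (-15, 7, 13), (13, 19, -9), (-9, 17, 15), (15, 13, -11), (-11, 9, 17), (17, 25, -3), … (28 more)
cycles coincide ⇒ equivalent

yes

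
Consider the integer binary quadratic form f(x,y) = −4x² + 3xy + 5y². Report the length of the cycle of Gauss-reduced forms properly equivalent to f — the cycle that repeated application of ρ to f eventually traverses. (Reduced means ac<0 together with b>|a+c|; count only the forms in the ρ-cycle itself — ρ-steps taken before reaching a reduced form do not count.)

D = 89, ⌊√D⌋ = 9
river: ρ → (5,7,-2)
river: ρ → (-2,9,1)
river: ρ → (1,9,-2)
river: ρ → (-2,7,5)
river: ρ → (5,3,-4)
river: ρ → (-4,5,4)
river: ρ → (4,3,-5)
river: ρ → (-5,7,2)
river: ρ → (2,9,-1)
river: ρ → (-1,9,2)
river: ρ → (2,7,-5)
river: ρ → (-5,3,4)
river: ρ → (4,5,-4)
river: ρ → (-4,3,5)
ρ-cycle length = 14 (tail of 0 descent steps not counted)

14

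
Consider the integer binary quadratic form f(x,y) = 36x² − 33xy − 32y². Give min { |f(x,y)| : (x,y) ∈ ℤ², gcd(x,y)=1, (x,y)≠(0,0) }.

descent: ρ → (-32,33,36)  [lands on river]
river: ρ → (36,39,-29)
river: ρ → (-29,19,46)
river: ρ → (46,73,-2)
river: ρ → (-2,75,9)
river: ρ → (9,69,-26)
river: ρ → (-26,35,43)
river: ρ → (43,51,-18)
river: ρ → (-18,57,34)
river: ρ → (34,11,-41)
river: ρ → (-41,71,4)
river: ρ → (4,73,-23)
river: ρ → (-23,65,16)
river: ρ → (16,63,-27)
river: ρ → (-27,45,34)
river: ρ → (34,23,-38)
river: ρ → (-38,53,19)
river: ρ → (19,61,-26)
river: ρ → (-26,43,37)
river: ρ → (37,31,-32)
closes: descent 1, river 20
min |a| on river = 2

2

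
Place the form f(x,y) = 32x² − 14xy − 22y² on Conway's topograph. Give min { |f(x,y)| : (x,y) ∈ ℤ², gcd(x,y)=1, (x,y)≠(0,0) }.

descent: ρ → (-22,14,32)  [lands on river]
river: ρ → (32,50,-4)
river: ρ → (-4,54,6)
river: ρ → (6,54,-4)
river: ρ → (-4,50,32)
river: ρ → (32,14,-22)
river: ρ → (-22,30,24)
river: ρ → (24,18,-28)
river: ρ → (-28,38,14)
river: ρ → (14,46,-16)
river: ρ → (-16,50,8)
river: ρ → (8,46,-28)
river: ρ → (-28,10,26)
river: ρ → (26,42,-12)
river: ρ → (-12,54,2)
river: ρ → (2,54,-12)
river: ρ → (-12,42,26)
river: ρ → (26,10,-28)
river: ρ → (-28,46,8)
river: ρ → (8,50,-16)
river: ρ → (-16,46,14)
river: ρ → (14,38,-28)
river: ρ → (-28,18,24)
river: ρ → (24,30,-22)
closes: descent 1, river 24
min |a| on river = 2

2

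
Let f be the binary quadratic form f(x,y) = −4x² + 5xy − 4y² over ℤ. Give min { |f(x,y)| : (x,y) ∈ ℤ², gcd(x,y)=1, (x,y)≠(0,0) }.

translate: b→3 (≡-5 mod 8), so (4,-5,4)→(4,3,3)
flip: (4,3,3)→(3,-3,4)
translate: b→3 (≡-3 mod 6), so (3,-3,4)→(3,3,4)
reduced (well bottom): (3,3,4) with a≤c, −a<b≤a
well minimum |f| = |-3| = 3 (negative-definite)

3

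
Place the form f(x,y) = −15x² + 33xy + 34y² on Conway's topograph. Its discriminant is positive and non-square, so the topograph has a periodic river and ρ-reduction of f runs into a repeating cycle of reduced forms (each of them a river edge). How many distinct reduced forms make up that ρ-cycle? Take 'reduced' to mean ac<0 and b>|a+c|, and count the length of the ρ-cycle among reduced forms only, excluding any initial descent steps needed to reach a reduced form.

D = 3129, ⌊√D⌋ = 55
river: ρ → (34,35,-14)
river: ρ → (-14,49,13)
river: ρ → (13,55,-2)
river: ρ → (-2,53,40)
river: ρ → (40,27,-15)
river: ρ → (-15,33,34)
ρ-cycle length = 6 (tail of 0 descent steps not counted)

6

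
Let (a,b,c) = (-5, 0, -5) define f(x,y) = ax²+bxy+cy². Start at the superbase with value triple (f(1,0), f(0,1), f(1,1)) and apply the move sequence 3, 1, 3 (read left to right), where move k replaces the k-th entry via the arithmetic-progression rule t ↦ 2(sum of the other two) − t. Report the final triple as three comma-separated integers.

start (-5,-5,-10) = (f(1,0),f(0,1),f(1,1))
replace slot 3: 2·((-5)+(-5)) − (-10) = -10 → (-5,-5,-10)
replace slot 1: 2·((-5)+(-10)) − (-5) = -25 → (-25,-5,-10)
replace slot 3: 2·((-25)+(-5)) − (-10) = -50 → (-25,-5,-50)

-25,-5,-50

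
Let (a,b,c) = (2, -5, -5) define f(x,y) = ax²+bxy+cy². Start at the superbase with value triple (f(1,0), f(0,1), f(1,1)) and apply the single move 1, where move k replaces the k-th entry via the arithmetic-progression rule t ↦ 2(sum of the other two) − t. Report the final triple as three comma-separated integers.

start (2,-5,-8) = (f(1,0),f(0,1),f(1,1))
replace slot 1: 2·((-5)+(-8)) − 2 = -28 → (-28,-5,-8)

-28,-5,-8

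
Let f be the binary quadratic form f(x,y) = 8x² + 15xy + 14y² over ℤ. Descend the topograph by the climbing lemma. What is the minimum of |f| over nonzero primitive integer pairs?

translate: b→-1 (≡15 mod 16), so (8,15,14)→(8,-1,7)
flip: (8,-1,7)→(7,1,8)
reduced (well bottom): (7,1,8) with a≤c, −a<b≤a
well minimum = a = 7

7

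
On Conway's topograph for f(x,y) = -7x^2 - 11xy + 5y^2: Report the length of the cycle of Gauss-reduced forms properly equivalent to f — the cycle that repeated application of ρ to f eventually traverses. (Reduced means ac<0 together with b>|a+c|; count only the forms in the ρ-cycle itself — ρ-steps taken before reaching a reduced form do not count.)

D = 261, ⌊√D⌋ = 16
descent: ρ → (5,11,-7)  [lands on river]
river: ρ → (-7,3,9)
river: ρ → (9,15,-1)
river: ρ → (-1,15,9)
river: ρ → (9,3,-7)
river: ρ → (-7,11,5)
river: ρ → (5,9,-9)
river: ρ → (-9,9,5)
ρ-cycle length = 8 (tail of 1 descent step not counted)

8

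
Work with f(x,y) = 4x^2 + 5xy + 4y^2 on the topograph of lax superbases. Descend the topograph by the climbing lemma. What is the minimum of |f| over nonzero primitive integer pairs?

translate: b→-3 (≡5 mod 8), so (4,5,4)→(4,-3,3)
flip: (4,-3,3)→(3,3,4)
reduced (well bottom): (3,3,4) with a≤c, −a<b≤a
well minimum = a = 3

3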